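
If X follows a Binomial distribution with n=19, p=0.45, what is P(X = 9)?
0.177055

We have X ~ Binomial(n=19, p=0.45).

For a Binomial distribution, the PMF gives us the probability of each outcome.

Using the PMF formula:
P(X = 9) = 0.177055

Rounded to 4 decimal places: 0.1771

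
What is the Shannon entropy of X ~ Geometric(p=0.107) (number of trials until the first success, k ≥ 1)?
3.1794 nats

We have X ~ Geometric(p=0.107) (number of trials until the first success, k ≥ 1).

The Shannon entropy measures the uncertainty or information content of the distribution.

For a Geometric distribution with p=0.107 (number of trials until the first success, k ≥ 1):
H(X) = 3.1794 nats

(In bits, this would be 4.5869 bits.)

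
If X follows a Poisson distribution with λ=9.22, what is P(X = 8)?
0.128272

We have X ~ Poisson(λ=9.22).

For a Poisson distribution, the PMF gives us the probability of each outcome.

Using the PMF formula:
P(X = 8) = 0.128272

Rounded to 4 decimal places: 0.1283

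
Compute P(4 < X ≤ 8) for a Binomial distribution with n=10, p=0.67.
0.818790

We have X ~ Binomial(n=10, p=0.67).

To find P(4 < X ≤ 8), we use:
P(4 < X ≤ 8) = P(X ≤ 8) - P(X ≤ 4)
                 = F(8) - F(4)
                 = 0.891990 - 0.073200
                 = 0.818790

So there's approximately a 81.9% chance that X falls in this range.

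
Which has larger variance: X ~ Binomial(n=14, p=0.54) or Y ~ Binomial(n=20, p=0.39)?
Y has larger variance (4.7580 > 3.4776)

Compute the variance for each distribution:

X ~ Binomial(n=14, p=0.54):
Var(X) = 3.4776

Y ~ Binomial(n=20, p=0.39):
Var(Y) = 4.7580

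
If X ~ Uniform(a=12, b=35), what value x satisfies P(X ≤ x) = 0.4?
21.2000

We have X ~ Uniform(a=12, b=35).

We want to find x such that P(X ≤ x) = 0.4.

This is the 40th percentile, which means 40% of values fall below this point.

Using the inverse CDF (quantile function):
x = F⁻¹(0.4) = 21.2000

Verification: P(X ≤ 21.2000) = 0.4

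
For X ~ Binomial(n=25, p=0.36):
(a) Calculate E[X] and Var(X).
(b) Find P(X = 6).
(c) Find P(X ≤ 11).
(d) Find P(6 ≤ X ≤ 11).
(a) E[X] = 9.0000, Var(X) = 5.7600
(b) P(X = 6) = 0.080067
(c) P(X ≤ 11) = 0.851034
(d) P(6 ≤ X ≤ 11) = 0.782844

We have X ~ Binomial(n=25, p=0.36).

(a) Moments:
E[X] = 9.0000
Var(X) = 5.7600
σ = √Var(X) = 2.4000

(b) Point probability using PMF:
P(X = 6) = 0.080067

(c) Cumulative probability using CDF:
P(X ≤ 11) = F(11) = 0.851034

(d) Range probability:
P(6 ≤ X ≤ 11) = P(X ≤ 11) - P(X ≤ 5)
                   = F(11) - F(5)
                   = 0.851034 - 0.068190
                   = 0.782844

This means approximately 78.3% of outcomes fall in the interval [6, 11].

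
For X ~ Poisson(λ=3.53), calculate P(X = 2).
0.182583

We have X ~ Poisson(λ=3.53).

For a Poisson distribution, the PMF gives us the probability of each outcome.

Using the PMF formula:
P(X = 2) = 0.182583

Rounded to 4 decimal places: 0.1826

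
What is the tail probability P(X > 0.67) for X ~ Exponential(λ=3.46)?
0.098451

We have X ~ Exponential(λ=3.46).

P(X > 0.67) = 1 - P(X ≤ 0.67)
                = 1 - F(0.67)
                = 1 - 0.901549
                = 0.098451

So there's approximately a 9.8% chance that X exceeds 0.67.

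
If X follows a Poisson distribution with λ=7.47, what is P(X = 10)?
0.084970

We have X ~ Poisson(λ=7.47).

For a Poisson distribution, the PMF gives us the probability of each outcome.

Using the PMF formula:
P(X = 10) = 0.084970

Rounded to 4 decimal places: 0.0850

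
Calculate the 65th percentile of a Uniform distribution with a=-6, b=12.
5.7000

We have X ~ Uniform(a=-6, b=12).

We want to find x such that P(X ≤ x) = 0.65.

This is the 65th percentile, which means 65% of values fall below this point.

Using the inverse CDF (quantile function):
x = F⁻¹(0.65) = 5.7000

Verification: P(X ≤ 5.7000) = 0.65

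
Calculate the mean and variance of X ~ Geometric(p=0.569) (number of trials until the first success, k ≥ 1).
E[X] = 1.7575, Var(X) = 1.3312

We have X ~ Geometric(p=0.569) (number of trials until the first success, k ≥ 1).

For a Geometric distribution with p=0.569 (number of trials until the first success, k ≥ 1):

Expected value:
E[X] = 1.7575

Variance:
Var(X) = 1.3312

Standard deviation:
σ = √Var(X) = 1.1538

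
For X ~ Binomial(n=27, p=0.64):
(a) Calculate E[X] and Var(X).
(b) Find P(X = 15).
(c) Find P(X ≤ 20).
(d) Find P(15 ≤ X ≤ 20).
(a) E[X] = 17.2800, Var(X) = 6.2208
(b) P(X = 15) = 0.101971
(c) P(X ≤ 20) = 0.904549
(d) P(15 ≤ X ≤ 20) = 0.771380

We have X ~ Binomial(n=27, p=0.64).

(a) Moments:
E[X] = 17.2800
Var(X) = 6.2208
σ = √Var(X) = 2.4942

(b) Point probability using PMF:
P(X = 15) = 0.101971

(c) Cumulative probability using CDF:
P(X ≤ 20) = F(20) = 0.904549

(d) Range probability:
P(15 ≤ X ≤ 20) = P(X ≤ 20) - P(X ≤ 14)
                   = F(20) - F(14)
                   = 0.904549 - 0.133169
                   = 0.771380

This means approximately 77.1% of outcomes fall in the interval [15, 20].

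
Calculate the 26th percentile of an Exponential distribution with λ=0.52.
0.5790

We have X ~ Exponential(λ=0.52).

We want to find x such that P(X ≤ x) = 0.26.

This is the 26th percentile, which means 26% of values fall below this point.

Using the inverse CDF (quantile function):
x = F⁻¹(0.26) = 0.5790

Verification: P(X ≤ 0.5790) = 0.26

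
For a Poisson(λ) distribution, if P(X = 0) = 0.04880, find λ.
λ = 3.0200

For a Poisson(λ) distribution, the PMF at 0 is:
P(X = 0) = λ^0 e^(-λ) / 0! = e^(-λ)

Given P(X = 0) = 0.04880:
e^(-λ) = 0.04880
-λ = ln(0.04880)
λ = -ln(0.04880) = 3.0200

Verification: e^(-3.0200) = 0.04880 ✓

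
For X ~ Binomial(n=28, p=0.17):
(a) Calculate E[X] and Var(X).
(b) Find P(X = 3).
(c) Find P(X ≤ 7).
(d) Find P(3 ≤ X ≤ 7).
(a) E[X] = 4.7600, Var(X) = 3.9508
(b) P(X = 3) = 0.152631
(c) P(X ≤ 7) = 0.910514
(d) P(3 ≤ X ≤ 7) = 0.788010

We have X ~ Binomial(n=28, p=0.17).

(a) Moments:
E[X] = 4.7600
Var(X) = 3.9508
σ = √Var(X) = 1.9877

(b) Point probability using PMF:
P(X = 3) = 0.152631

(c) Cumulative probability using CDF:
P(X ≤ 7) = F(7) = 0.910514

(d) Range probability:
P(3 ≤ X ≤ 7) = P(X ≤ 7) - P(X ≤ 2)
                   = F(7) - F(2)
                   = 0.910514 - 0.122504
                   = 0.788010

This means approximately 78.8% of outcomes fall in the interval [3, 7].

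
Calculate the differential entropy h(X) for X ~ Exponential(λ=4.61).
-0.5282 nats

We have X ~ Exponential(λ=4.61).

The differential entropy measures the uncertainty or information content of the distribution.

For an Exponential distribution with λ=4.61:
h(X) = -0.5282 nats

(In bits, this would be -0.7621 bits.)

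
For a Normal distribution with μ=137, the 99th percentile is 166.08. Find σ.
σ = 12.5003

For X ~ Normal(μ, σ), the p-th percentile satisfies x = μ + z_p × σ,
where z_p = Φ⁻¹(p) is the standard normal quantile.

Step 1: z_{0.99} = Φ⁻¹(0.99) = 2.3263

Step 2: Solve for σ:
166.08 = 137 + 2.3263 × σ
σ = (166.08 - 137) / 2.3263
σ = 29.08 / 2.3263
σ = 12.5003

Verification: μ + z × σ = 137 + 2.3263 × 12.5003 = 166.08 ✓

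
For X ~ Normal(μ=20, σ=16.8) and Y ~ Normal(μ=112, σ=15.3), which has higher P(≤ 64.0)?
X has higher probability (P(X ≤ 64.0) = 0.9956 > P(Y ≤ 64.0) = 0.0009)

Compute P(≤ 64.0) for each distribution:

X ~ Normal(μ=20, σ=16.8):
P(X ≤ 64.0) = 0.9956

Y ~ Normal(μ=112, σ=15.3):
P(Y ≤ 64.0) = 0.0009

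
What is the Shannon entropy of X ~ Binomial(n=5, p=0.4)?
1.4980 nats

We have X ~ Binomial(n=5, p=0.4).

The Shannon entropy measures the uncertainty or information content of the distribution.

For a Binomial distribution with n=5, p=0.4:
H(X) = 1.4980 nats

(In bits, this would be 2.1612 bits.)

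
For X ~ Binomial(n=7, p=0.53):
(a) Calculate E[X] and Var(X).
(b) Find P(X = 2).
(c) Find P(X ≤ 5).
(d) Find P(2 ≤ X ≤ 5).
(a) E[X] = 3.7100, Var(X) = 1.7437
(b) P(X = 2) = 0.135288
(c) P(X ≤ 5) = 0.915332
(d) P(2 ≤ X ≤ 5) = 0.870275

We have X ~ Binomial(n=7, p=0.53).

(a) Moments:
E[X] = 3.7100
Var(X) = 1.7437
σ = √Var(X) = 1.3205

(b) Point probability using PMF:
P(X = 2) = 0.135288

(c) Cumulative probability using CDF:
P(X ≤ 5) = F(5) = 0.915332

(d) Range probability:
P(2 ≤ X ≤ 5) = P(X ≤ 5) - P(X ≤ 1)
                   = F(5) - F(1)
                   = 0.915332 - 0.045057
                   = 0.870275

This means approximately 87.0% of outcomes fall in the interval [2, 5].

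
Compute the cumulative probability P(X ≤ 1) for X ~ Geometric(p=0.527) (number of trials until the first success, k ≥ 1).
0.527000

We have X ~ Geometric(p=0.527) (number of trials until the first success, k ≥ 1).

The CDF gives us P(X ≤ k).

Using the CDF:
P(X ≤ 1) = 0.527000

This means there's approximately a 52.7% chance that X is at most 1.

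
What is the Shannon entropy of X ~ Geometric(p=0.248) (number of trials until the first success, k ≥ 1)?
2.2586 nats

We have X ~ Geometric(p=0.248) (number of trials until the first success, k ≥ 1).

The Shannon entropy measures the uncertainty or information content of the distribution.

For a Geometric distribution with p=0.248 (number of trials until the first success, k ≥ 1):
H(X) = 2.2586 nats

(In bits, this would be 3.2584 bits.)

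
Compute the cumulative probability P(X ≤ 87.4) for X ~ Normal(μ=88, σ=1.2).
0.308538

We have X ~ Normal(μ=88, σ=1.2).

The CDF gives us P(X ≤ k).

Using the CDF:
P(X ≤ 87.4) = 0.308538

This means there's approximately a 30.9% chance that X is at most 87.4.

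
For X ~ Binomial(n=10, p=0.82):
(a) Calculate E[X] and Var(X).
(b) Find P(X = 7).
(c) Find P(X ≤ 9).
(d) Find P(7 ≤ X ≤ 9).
(a) E[X] = 8.2000, Var(X) = 1.4760
(b) P(X = 7) = 0.174460
(c) P(X ≤ 9) = 0.862552
(d) P(7 ≤ X ≤ 9) = 0.774211

We have X ~ Binomial(n=10, p=0.82).

(a) Moments:
E[X] = 8.2000
Var(X) = 1.4760
σ = √Var(X) = 1.2149

(b) Point probability using PMF:
P(X = 7) = 0.174460

(c) Cumulative probability using CDF:
P(X ≤ 9) = F(9) = 0.862552

(d) Range probability:
P(7 ≤ X ≤ 9) = P(X ≤ 9) - P(X ≤ 6)
                   = F(9) - F(6)
                   = 0.862552 - 0.088341
                   = 0.774211

This means approximately 77.4% of outcomes fall in the interval [7, 9].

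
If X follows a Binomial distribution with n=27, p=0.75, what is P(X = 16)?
0.031155

We have X ~ Binomial(n=27, p=0.75).

For a Binomial distribution, the PMF gives us the probability of each outcome.

Using the PMF formula:
P(X = 16) = 0.031155

Rounded to 4 decimal places: 0.0312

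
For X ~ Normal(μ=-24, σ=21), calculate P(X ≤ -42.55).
0.188528

We have X ~ Normal(μ=-24, σ=21).

The CDF gives us P(X ≤ k).

Using the CDF:
P(X ≤ -42.55) = 0.188528

This means there's approximately a 18.9% chance that X is at most -42.55.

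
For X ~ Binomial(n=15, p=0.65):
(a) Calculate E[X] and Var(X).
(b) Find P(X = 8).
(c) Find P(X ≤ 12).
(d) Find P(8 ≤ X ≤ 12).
(a) E[X] = 9.7500, Var(X) = 3.4125
(b) P(X = 8) = 0.131926
(c) P(X ≤ 12) = 0.938266
(d) P(8 ≤ X ≤ 12) = 0.825035

We have X ~ Binomial(n=15, p=0.65).

(a) Moments:
E[X] = 9.7500
Var(X) = 3.4125
σ = √Var(X) = 1.8473

(b) Point probability using PMF:
P(X = 8) = 0.131926

(c) Cumulative probability using CDF:
P(X ≤ 12) = F(12) = 0.938266

(d) Range probability:
P(8 ≤ X ≤ 12) = P(X ≤ 12) - P(X ≤ 7)
                   = F(12) - F(7)
                   = 0.938266 - 0.113231
                   = 0.825035

This means approximately 82.5% of outcomes fall in the interval [8, 12].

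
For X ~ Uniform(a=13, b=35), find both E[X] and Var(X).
E[X] = 24.0000, Var(X) = 40.3333

We have X ~ Uniform(a=13, b=35).

For a Uniform distribution with a=13, b=35:

Expected value:
E[X] = 24.0000

Variance:
Var(X) = 40.3333

Standard deviation:
σ = √Var(X) = 6.3509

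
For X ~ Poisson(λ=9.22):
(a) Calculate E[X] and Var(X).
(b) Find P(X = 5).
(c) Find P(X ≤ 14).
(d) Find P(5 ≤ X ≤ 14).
(a) E[X] = 9.2200, Var(X) = 9.2200
(b) P(X = 5) = 0.054989
(c) P(X ≤ 14) = 0.950966
(d) P(5 ≤ X ≤ 14) = 0.902986

We have X ~ Poisson(λ=9.22).

(a) Moments:
E[X] = 9.2200
Var(X) = 9.2200
σ = √Var(X) = 3.0364

(b) Point probability using PMF:
P(X = 5) = 0.054989

(c) Cumulative probability using CDF:
P(X ≤ 14) = F(14) = 0.950966

(d) Range probability:
P(5 ≤ X ≤ 14) = P(X ≤ 14) - P(X ≤ 4)
                   = F(14) - F(4)
                   = 0.950966 - 0.047980
                   = 0.902986

This means approximately 90.3% of outcomes fall in the interval [5, 14].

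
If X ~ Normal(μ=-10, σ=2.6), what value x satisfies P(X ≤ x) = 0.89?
-6.8110

We have X ~ Normal(μ=-10, σ=2.6).

We want to find x such that P(X ≤ x) = 0.89.

This is the 89th percentile, which means 89% of values fall below this point.

Using the inverse CDF (quantile function):
x = F⁻¹(0.89) = -6.8110

Verification: P(X ≤ -6.8110) = 0.89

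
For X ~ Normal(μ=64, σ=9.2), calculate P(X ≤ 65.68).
0.572447

We have X ~ Normal(μ=64, σ=9.2).

The CDF gives us P(X ≤ k).

Using the CDF:
P(X ≤ 65.68) = 0.572447

This means there's approximately a 57.2% chance that X is at most 65.68.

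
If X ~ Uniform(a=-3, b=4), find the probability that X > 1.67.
0.332857

We have X ~ Uniform(a=-3, b=4).

P(X > 1.67) = 1 - P(X ≤ 1.67)
                = 1 - F(1.67)
                = 1 - 0.667143
                = 0.332857

So there's approximately a 33.3% chance that X exceeds 1.67.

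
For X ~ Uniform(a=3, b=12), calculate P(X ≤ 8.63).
0.625556

We have X ~ Uniform(a=3, b=12).

The CDF gives us P(X ≤ k).

Using the CDF:
P(X ≤ 8.63) = 0.625556

This means there's approximately a 62.6% chance that X is at most 8.63.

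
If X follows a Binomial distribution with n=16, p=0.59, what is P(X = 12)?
0.091502

We have X ~ Binomial(n=16, p=0.59).

For a Binomial distribution, the PMF gives us the probability of each outcome.

Using the PMF formula:
P(X = 12) = 0.091502

Rounded to 4 decimal places: 0.0915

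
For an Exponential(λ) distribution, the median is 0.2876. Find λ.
λ = 2.4101

For X ~ Exponential(λ), the CDF is F(x) = 1 - e^(-λx).
The median m satisfies F(m) = 0.5:
1 - e^(-λm) = 0.5
e^(-λm) = 0.5
λm = ln(2)
m = ln(2) / λ

Given m = 0.2876:
λ = ln(2) / 0.2876 = 0.693147 / 0.2876 = 2.4101

Verification: ln(2) / 2.4101 = 0.2876 ✓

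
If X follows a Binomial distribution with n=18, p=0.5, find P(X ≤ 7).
0.240341

We have X ~ Binomial(n=18, p=0.5).

The CDF gives us P(X ≤ k).

Using the CDF:
P(X ≤ 7) = 0.240341

This means there's approximately a 24.0% chance that X is at most 7.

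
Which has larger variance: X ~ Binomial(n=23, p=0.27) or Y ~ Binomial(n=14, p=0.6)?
X has larger variance (4.5333 > 3.3600)

Compute the variance for each distribution:

X ~ Binomial(n=23, p=0.27):
Var(X) = 4.5333

Y ~ Binomial(n=14, p=0.6):
Var(Y) = 3.3600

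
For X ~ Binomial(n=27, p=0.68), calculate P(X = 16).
0.098175

We have X ~ Binomial(n=27, p=0.68).

For a Binomial distribution, the PMF gives us the probability of each outcome.

Using the PMF formula:
P(X = 16) = 0.098175

Rounded to 4 decimal places: 0.0982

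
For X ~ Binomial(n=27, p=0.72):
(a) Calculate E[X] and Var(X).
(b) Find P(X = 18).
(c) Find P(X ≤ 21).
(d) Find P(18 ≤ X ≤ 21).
(a) E[X] = 19.4400, Var(X) = 5.4432
(b) P(X = 18) = 0.134056
(c) P(X ≤ 21) = 0.809339
(d) P(18 ≤ X ≤ 21) = 0.609252

We have X ~ Binomial(n=27, p=0.72).

(a) Moments:
E[X] = 19.4400
Var(X) = 5.4432
σ = √Var(X) = 2.3331

(b) Point probability using PMF:
P(X = 18) = 0.134056

(c) Cumulative probability using CDF:
P(X ≤ 21) = F(21) = 0.809339

(d) Range probability:
P(18 ≤ X ≤ 21) = P(X ≤ 21) - P(X ≤ 17)
                   = F(21) - F(17)
                   = 0.809339 - 0.200087
                   = 0.609252

This means approximately 60.9% of outcomes fall in the interval [18, 21].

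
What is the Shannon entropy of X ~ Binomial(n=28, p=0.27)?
2.2693 nats

We have X ~ Binomial(n=28, p=0.27).

The Shannon entropy measures the uncertainty or information content of the distribution.

For a Binomial distribution with n=28, p=0.27:
H(X) = 2.2693 nats

(In bits, this would be 3.2740 bits.)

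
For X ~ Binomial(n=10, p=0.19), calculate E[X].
1.9000

We have X ~ Binomial(n=10, p=0.19).

For a Binomial distribution with n=10, p=0.19:
E[X] = 1.9000

This is the expected (average) value of X.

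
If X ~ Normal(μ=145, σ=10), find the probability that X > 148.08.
0.379041

We have X ~ Normal(μ=145, σ=10).

P(X > 148.08) = 1 - P(X ≤ 148.08)
                = 1 - F(148.08)
                = 1 - 0.620959
                = 0.379041

So there's approximately a 37.9% chance that X exceeds 148.08.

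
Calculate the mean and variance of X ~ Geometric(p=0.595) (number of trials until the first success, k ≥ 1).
E[X] = 1.6807, Var(X) = 1.1440

We have X ~ Geometric(p=0.595) (number of trials until the first success, k ≥ 1).

For a Geometric distribution with p=0.595 (number of trials until the first success, k ≥ 1):

Expected value:
E[X] = 1.6807

Variance:
Var(X) = 1.1440

Standard deviation:
σ = √Var(X) = 1.0696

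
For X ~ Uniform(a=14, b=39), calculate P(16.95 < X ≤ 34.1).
0.686000

We have X ~ Uniform(a=14, b=39).

To find P(16.95 < X ≤ 34.1), we use:
P(16.95 < X ≤ 34.1) = P(X ≤ 34.1) - P(X ≤ 16.95)
                 = F(34.1) - F(16.95)
                 = 0.804000 - 0.118000
                 = 0.686000

So there's approximately a 68.6% chance that X falls in this range.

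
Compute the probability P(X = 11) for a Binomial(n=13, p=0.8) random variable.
0.268006

We have X ~ Binomial(n=13, p=0.8).

For a Binomial distribution, the PMF gives us the probability of each outcome.

Using the PMF formula:
P(X = 11) = 0.268006

Rounded to 4 decimal places: 0.2680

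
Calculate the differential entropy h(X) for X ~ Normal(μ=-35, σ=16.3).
4.2101 nats

We have X ~ Normal(μ=-35, σ=16.3).

The differential entropy measures the uncertainty or information content of the distribution.

For a Normal distribution with μ=-35, σ=16.3:
h(X) = 4.2101 nats

(In bits, this would be 6.0739 bits.)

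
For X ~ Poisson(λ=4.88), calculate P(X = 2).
0.090459

We have X ~ Poisson(λ=4.88).

For a Poisson distribution, the PMF gives us the probability of each outcome.

Using the PMF formula:
P(X = 2) = 0.090459

Rounded to 4 decimal places: 0.0905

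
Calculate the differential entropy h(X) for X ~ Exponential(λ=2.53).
0.0718 nats

We have X ~ Exponential(λ=2.53).

The differential entropy measures the uncertainty or information content of the distribution.

For an Exponential distribution with λ=2.53:
h(X) = 0.0718 nats

(In bits, this would be 0.1036 bits.)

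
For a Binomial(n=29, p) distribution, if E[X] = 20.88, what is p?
p = 0.72

For a Binomial(n, p) distribution:
E[X] = n × p

Given n = 29 and E[X] = 20.88:
20.88 = 29 × p
p = 20.88 / 29 = 0.72

Verification: Binomial(29, 0.72) has E[X] = 20.88 ✓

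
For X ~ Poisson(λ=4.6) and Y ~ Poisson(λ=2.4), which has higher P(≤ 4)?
Y has higher probability (P(Y ≤ 4) = 0.9041 > P(X ≤ 4) = 0.5132)

Compute P(≤ 4) for each distribution:

X ~ Poisson(λ=4.6):
P(X ≤ 4) = 0.5132

Y ~ Poisson(λ=2.4):
P(Y ≤ 4) = 0.9041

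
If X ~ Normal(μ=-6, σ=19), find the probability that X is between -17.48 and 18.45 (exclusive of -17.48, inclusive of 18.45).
0.628073

We have X ~ Normal(μ=-6, σ=19).

To find P(-17.48 < X ≤ 18.45), we use:
P(-17.48 < X ≤ 18.45) = P(X ≤ 18.45) - P(X ≤ -17.48)
                 = F(18.45) - F(-17.48)
                 = 0.900925 - 0.272852
                 = 0.628073

So there's approximately a 62.8% chance that X falls in this range.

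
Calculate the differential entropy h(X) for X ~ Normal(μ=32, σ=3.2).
2.5821 nats

We have X ~ Normal(μ=32, σ=3.2).

The differential entropy measures the uncertainty or information content of the distribution.

For a Normal distribution with μ=32, σ=3.2:
h(X) = 2.5821 nats

(In bits, this would be 3.7252 bits.)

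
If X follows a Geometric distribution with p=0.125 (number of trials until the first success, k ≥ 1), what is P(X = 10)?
0.037582

We have X ~ Geometric(p=0.125) (number of trials until the first success, k ≥ 1).

For a Geometric distribution, the PMF gives us the probability of each outcome.

Using the PMF formula:
P(X = 10) = 0.037582

Rounded to 4 decimal places: 0.0376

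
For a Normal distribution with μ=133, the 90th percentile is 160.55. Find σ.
σ = 21.4974

For X ~ Normal(μ, σ), the p-th percentile satisfies x = μ + z_p × σ,
where z_p = Φ⁻¹(p) is the standard normal quantile.

Step 1: z_{0.9} = Φ⁻¹(0.9) = 1.2816

Step 2: Solve for σ:
160.55 = 133 + 1.2816 × σ
σ = (160.55 - 133) / 1.2816
σ = 27.55 / 1.2816
σ = 21.4974

Verification: μ + z × σ = 133 + 1.2816 × 21.4974 = 160.55 ✓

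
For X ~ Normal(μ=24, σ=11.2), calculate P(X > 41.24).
0.061867

We have X ~ Normal(μ=24, σ=11.2).

P(X > 41.24) = 1 - P(X ≤ 41.24)
                = 1 - F(41.24)
                = 1 - 0.938133
                = 0.061867

So there's approximately a 6.2% chance that X exceeds 41.24.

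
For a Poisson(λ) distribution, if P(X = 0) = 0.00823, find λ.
λ = 4.8000

For a Poisson(λ) distribution, the PMF at 0 is:
P(X = 0) = λ^0 e^(-λ) / 0! = e^(-λ)

Given P(X = 0) = 0.00823:
e^(-λ) = 0.00823
-λ = ln(0.00823)
λ = -ln(0.00823) = 4.8000

Verification: e^(-4.8000) = 0.00823 ✓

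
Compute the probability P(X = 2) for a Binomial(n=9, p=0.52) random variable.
0.057148

We have X ~ Binomial(n=9, p=0.52).

For a Binomial distribution, the PMF gives us the probability of each outcome.

Using the PMF formula:
P(X = 2) = 0.057148

Rounded to 4 decimal places: 0.0571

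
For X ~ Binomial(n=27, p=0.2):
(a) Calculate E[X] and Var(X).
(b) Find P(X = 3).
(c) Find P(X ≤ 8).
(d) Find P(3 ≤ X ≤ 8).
(a) E[X] = 5.4000, Var(X) = 4.3200
(b) P(X = 3) = 0.110503
(c) P(X ≤ 8) = 0.926347
(d) P(3 ≤ X ≤ 8) = 0.854567

We have X ~ Binomial(n=27, p=0.2).

(a) Moments:
E[X] = 5.4000
Var(X) = 4.3200
σ = √Var(X) = 2.0785

(b) Point probability using PMF:
P(X = 3) = 0.110503

(c) Cumulative probability using CDF:
P(X ≤ 8) = F(8) = 0.926347

(d) Range probability:
P(3 ≤ X ≤ 8) = P(X ≤ 8) - P(X ≤ 2)
                   = F(8) - F(2)
                   = 0.926347 - 0.071780
                   = 0.854567

This means approximately 85.5% of outcomes fall in the interval [3, 8].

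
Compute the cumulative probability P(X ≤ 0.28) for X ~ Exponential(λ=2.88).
0.553538

We have X ~ Exponential(λ=2.88).

The CDF gives us P(X ≤ k).

Using the CDF:
P(X ≤ 0.28) = 0.553538

This means there's approximately a 55.4% chance that X is at most 0.28.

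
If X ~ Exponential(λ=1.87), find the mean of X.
0.5348

We have X ~ Exponential(λ=1.87).

For an Exponential distribution with λ=1.87:
E[X] = 0.5348

This is the expected (average) value of X.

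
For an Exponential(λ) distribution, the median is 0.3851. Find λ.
λ = 1.7999

For X ~ Exponential(λ), the CDF is F(x) = 1 - e^(-λx).
The median m satisfies F(m) = 0.5:
1 - e^(-λm) = 0.5
e^(-λm) = 0.5
λm = ln(2)
m = ln(2) / λ

Given m = 0.3851:
λ = ln(2) / 0.3851 = 0.693147 / 0.3851 = 1.7999

Verification: ln(2) / 1.7999 = 0.3851 ✓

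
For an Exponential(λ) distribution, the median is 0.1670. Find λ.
λ = 4.1506

For X ~ Exponential(λ), the CDF is F(x) = 1 - e^(-λx).
The median m satisfies F(m) = 0.5:
1 - e^(-λm) = 0.5
e^(-λm) = 0.5
λm = ln(2)
m = ln(2) / λ

Given m = 0.1670:
λ = ln(2) / 0.1670 = 0.693147 / 0.1670 = 4.1506

Verification: ln(2) / 4.1506 = 0.1670 ✓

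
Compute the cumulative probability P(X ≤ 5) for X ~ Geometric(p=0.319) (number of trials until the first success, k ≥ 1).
0.853534

We have X ~ Geometric(p=0.319) (number of trials until the first success, k ≥ 1).

The CDF gives us P(X ≤ k).

Using the CDF:
P(X ≤ 5) = 0.853534

This means there's approximately a 85.4% chance that X is at most 5.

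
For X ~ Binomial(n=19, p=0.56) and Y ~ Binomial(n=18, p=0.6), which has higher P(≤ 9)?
X has higher probability (P(X ≤ 9) = 0.2974 > P(Y ≤ 9) = 0.2632)

Compute P(≤ 9) for each distribution:

X ~ Binomial(n=19, p=0.56):
P(X ≤ 9) = 0.2974

Y ~ Binomial(n=18, p=0.6):
P(Y ≤ 9) = 0.2632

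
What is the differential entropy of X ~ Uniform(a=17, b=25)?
2.0794 nats

We have X ~ Uniform(a=17, b=25).

The differential entropy measures the uncertainty or information content of the distribution.

For a Uniform distribution with a=17, b=25:
h(X) = 2.0794 nats

(In bits, this would be 3.0000 bits.)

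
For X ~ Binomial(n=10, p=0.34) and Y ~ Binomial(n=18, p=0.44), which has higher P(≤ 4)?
X has higher probability (P(X ≤ 4) = 0.7730 > P(Y ≤ 4) = 0.0490)

Compute P(≤ 4) for each distribution:

X ~ Binomial(n=10, p=0.34):
P(X ≤ 4) = 0.7730

Y ~ Binomial(n=18, p=0.44):
P(Y ≤ 4) = 0.0490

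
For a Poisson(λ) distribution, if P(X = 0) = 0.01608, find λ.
λ = 4.1302

For a Poisson(λ) distribution, the PMF at 0 is:
P(X = 0) = λ^0 e^(-λ) / 0! = e^(-λ)

Given P(X = 0) = 0.01608:
e^(-λ) = 0.01608
-λ = ln(0.01608)
λ = -ln(0.01608) = 4.1302

Verification: e^(-4.1302) = 0.01608 ✓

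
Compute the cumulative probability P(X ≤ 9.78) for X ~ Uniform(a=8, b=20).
0.148333

We have X ~ Uniform(a=8, b=20).

The CDF gives us P(X ≤ k).

Using the CDF:
P(X ≤ 9.78) = 0.148333

This means there's approximately a 14.8% chance that X is at most 9.78.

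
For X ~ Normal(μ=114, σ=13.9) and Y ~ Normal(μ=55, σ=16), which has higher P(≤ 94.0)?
Y has higher probability (P(Y ≤ 94.0) = 0.9926 > P(X ≤ 94.0) = 0.0751)

Compute P(≤ 94.0) for each distribution:

X ~ Normal(μ=114, σ=13.9):
P(X ≤ 94.0) = 0.0751

Y ~ Normal(μ=55, σ=16):
P(Y ≤ 94.0) = 0.9926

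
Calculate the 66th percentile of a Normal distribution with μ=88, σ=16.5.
94.8056

We have X ~ Normal(μ=88, σ=16.5).

We want to find x such that P(X ≤ x) = 0.66.

This is the 66th percentile, which means 66% of values fall below this point.

Using the inverse CDF (quantile function):
x = F⁻¹(0.66) = 94.8056

Verification: P(X ≤ 94.8056) = 0.66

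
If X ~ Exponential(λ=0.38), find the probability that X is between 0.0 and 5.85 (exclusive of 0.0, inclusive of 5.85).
0.891716

We have X ~ Exponential(λ=0.38).

To find P(0.0 < X ≤ 5.85), we use:
P(0.0 < X ≤ 5.85) = P(X ≤ 5.85) - P(X ≤ 0.0)
                 = F(5.85) - F(0.0)
                 = 0.891716 - 0.000000
                 = 0.891716

So there's approximately a 89.2% chance that X falls in this range.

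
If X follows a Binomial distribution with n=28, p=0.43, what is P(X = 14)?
0.113274

We have X ~ Binomial(n=28, p=0.43).

For a Binomial distribution, the PMF gives us the probability of each outcome.

Using the PMF formula:
P(X = 14) = 0.113274

Rounded to 4 decimal places: 0.1133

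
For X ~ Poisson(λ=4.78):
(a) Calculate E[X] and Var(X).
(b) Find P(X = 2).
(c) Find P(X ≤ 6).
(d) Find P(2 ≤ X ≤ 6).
(a) E[X] = 4.7800, Var(X) = 4.7800
(b) P(X = 2) = 0.095918
(c) P(X ≤ 6) = 0.793594
(d) P(2 ≤ X ≤ 6) = 0.745065

We have X ~ Poisson(λ=4.78).

(a) Moments:
E[X] = 4.7800
Var(X) = 4.7800
σ = √Var(X) = 2.1863

(b) Point probability using PMF:
P(X = 2) = 0.095918

(c) Cumulative probability using CDF:
P(X ≤ 6) = F(6) = 0.793594

(d) Range probability:
P(2 ≤ X ≤ 6) = P(X ≤ 6) - P(X ≤ 1)
                   = F(6) - F(1)
                   = 0.793594 - 0.048529
                   = 0.745065

This means approximately 74.5% of outcomes fall in the interval [2, 6].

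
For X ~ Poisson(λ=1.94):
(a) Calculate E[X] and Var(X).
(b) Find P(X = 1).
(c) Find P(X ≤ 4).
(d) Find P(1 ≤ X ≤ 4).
(a) E[X] = 1.9400, Var(X) = 1.9400
(b) P(X = 1) = 0.278786
(c) P(X ≤ 4) = 0.952598
(d) P(1 ≤ X ≤ 4) = 0.808894

We have X ~ Poisson(λ=1.94).

(a) Moments:
E[X] = 1.9400
Var(X) = 1.9400
σ = √Var(X) = 1.3928

(b) Point probability using PMF:
P(X = 1) = 0.278786

(c) Cumulative probability using CDF:
P(X ≤ 4) = F(4) = 0.952598

(d) Range probability:
P(1 ≤ X ≤ 4) = P(X ≤ 4) - P(X ≤ 0)
                   = F(4) - F(0)
                   = 0.952598 - 0.143704
                   = 0.808894

This means approximately 80.9% of outcomes fall in the interval [1, 4].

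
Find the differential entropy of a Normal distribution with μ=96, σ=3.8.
2.7539 nats

We have X ~ Normal(μ=96, σ=3.8).

The differential entropy measures the uncertainty or information content of the distribution.

For a Normal distribution with μ=96, σ=3.8:
h(X) = 2.7539 nats

(In bits, this would be 3.9731 bits.)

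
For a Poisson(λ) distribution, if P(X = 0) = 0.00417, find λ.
λ = 5.4798

For a Poisson(λ) distribution, the PMF at 0 is:
P(X = 0) = λ^0 e^(-λ) / 0! = e^(-λ)

Given P(X = 0) = 0.00417:
e^(-λ) = 0.00417
-λ = ln(0.00417)
λ = -ln(0.00417) = 5.4798

Verification: e^(-5.4798) = 0.00417 ✓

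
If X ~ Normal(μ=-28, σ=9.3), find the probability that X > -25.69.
0.401917

We have X ~ Normal(μ=-28, σ=9.3).

P(X > -25.69) = 1 - P(X ≤ -25.69)
                = 1 - F(-25.69)
                = 1 - 0.598083
                = 0.401917

So there's approximately a 40.2% chance that X exceeds -25.69.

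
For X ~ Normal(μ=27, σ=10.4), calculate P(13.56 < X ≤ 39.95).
0.795344

We have X ~ Normal(μ=27, σ=10.4).

To find P(13.56 < X ≤ 39.95), we use:
P(13.56 < X ≤ 39.95) = P(X ≤ 39.95) - P(X ≤ 13.56)
                 = F(39.95) - F(13.56)
                 = 0.893469 - 0.098125
                 = 0.795344

So there's approximately a 79.5% chance that X falls in this range.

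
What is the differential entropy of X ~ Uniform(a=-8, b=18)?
3.2581 nats

We have X ~ Uniform(a=-8, b=18).

The differential entropy measures the uncertainty or information content of the distribution.

For a Uniform distribution with a=-8, b=18:
h(X) = 3.2581 nats

(In bits, this would be 4.7004 bits.)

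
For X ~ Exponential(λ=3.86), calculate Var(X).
0.0671

We have X ~ Exponential(λ=3.86).

For an Exponential distribution with λ=3.86:
Var(X) = 0.0671

The variance measures the spread of the distribution around the mean.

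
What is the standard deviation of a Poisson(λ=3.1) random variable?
1.7607

We have X ~ Poisson(λ=3.1).

For a Poisson distribution with λ=3.1:
σ = √Var(X) = 1.7607

The standard deviation is the square root of the variance.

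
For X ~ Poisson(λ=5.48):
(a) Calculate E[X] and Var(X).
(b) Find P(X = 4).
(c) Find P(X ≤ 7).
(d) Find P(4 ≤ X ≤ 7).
(a) E[X] = 5.4800, Var(X) = 5.4800
(b) P(X = 4) = 0.156667
(c) P(X ≤ 7) = 0.811948
(d) P(4 ≤ X ≤ 7) = 0.607972

We have X ~ Poisson(λ=5.48).

(a) Moments:
E[X] = 5.4800
Var(X) = 5.4800
σ = √Var(X) = 2.3409

(b) Point probability using PMF:
P(X = 4) = 0.156667

(c) Cumulative probability using CDF:
P(X ≤ 7) = F(7) = 0.811948

(d) Range probability:
P(4 ≤ X ≤ 7) = P(X ≤ 7) - P(X ≤ 3)
                   = F(7) - F(3)
                   = 0.811948 - 0.203976
                   = 0.607972

This means approximately 60.8% of outcomes fall in the interval [4, 7].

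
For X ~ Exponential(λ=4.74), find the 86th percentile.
0.4148

We have X ~ Exponential(λ=4.74).

We want to find x such that P(X ≤ x) = 0.86.

This is the 86th percentile, which means 86% of values fall below this point.

Using the inverse CDF (quantile function):
x = F⁻¹(0.86) = 0.4148

Verification: P(X ≤ 0.4148) = 0.86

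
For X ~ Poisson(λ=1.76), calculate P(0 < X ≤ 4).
0.794370

We have X ~ Poisson(λ=1.76).

To find P(0 < X ≤ 4), we use:
P(0 < X ≤ 4) = P(X ≤ 4) - P(X ≤ 0)
                 = F(4) - F(0)
                 = 0.966415 - 0.172045
                 = 0.794370

So there's approximately a 79.4% chance that X falls in this range.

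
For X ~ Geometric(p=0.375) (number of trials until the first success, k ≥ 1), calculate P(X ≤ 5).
0.904633

We have X ~ Geometric(p=0.375) (number of trials until the first success, k ≥ 1).

The CDF gives us P(X ≤ k).

Using the CDF:
P(X ≤ 5) = 0.904633

This means there's approximately a 90.5% chance that X is at most 5.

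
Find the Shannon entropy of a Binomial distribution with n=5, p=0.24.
1.3247 nats

We have X ~ Binomial(n=5, p=0.24).

The Shannon entropy measures the uncertainty or information content of the distribution.

For a Binomial distribution with n=5, p=0.24:
H(X) = 1.3247 nats

(In bits, this would be 1.9112 bits.)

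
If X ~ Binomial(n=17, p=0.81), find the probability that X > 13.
0.590940

We have X ~ Binomial(n=17, p=0.81).

P(X > 13) = 1 - P(X ≤ 13)
                = 1 - F(13)
                = 1 - 0.409060
                = 0.590940

So there's approximately a 59.1% chance that X exceeds 13.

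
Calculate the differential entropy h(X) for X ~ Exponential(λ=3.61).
-0.2837 nats

We have X ~ Exponential(λ=3.61).

The differential entropy measures the uncertainty or information content of the distribution.

For an Exponential distribution with λ=3.61:
h(X) = -0.2837 nats

(In bits, this would be -0.4093 bits.)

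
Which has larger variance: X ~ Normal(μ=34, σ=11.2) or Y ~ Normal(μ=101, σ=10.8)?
X has larger variance (125.4400 > 116.6400)

Compute the variance for each distribution:

X ~ Normal(μ=34, σ=11.2):
Var(X) = 125.4400

Y ~ Normal(μ=101, σ=10.8):
Var(Y) = 116.6400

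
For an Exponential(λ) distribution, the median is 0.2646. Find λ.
λ = 2.6196

For X ~ Exponential(λ), the CDF is F(x) = 1 - e^(-λx).
The median m satisfies F(m) = 0.5:
1 - e^(-λm) = 0.5
e^(-λm) = 0.5
λm = ln(2)
m = ln(2) / λ

Given m = 0.2646:
λ = ln(2) / 0.2646 = 0.693147 / 0.2646 = 2.6196

Verification: ln(2) / 2.6196 = 0.2646 ✓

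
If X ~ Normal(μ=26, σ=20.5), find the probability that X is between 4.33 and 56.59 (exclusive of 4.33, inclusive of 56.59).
0.786937

We have X ~ Normal(μ=26, σ=20.5).

To find P(4.33 < X ≤ 56.59), we use:
P(4.33 < X ≤ 56.59) = P(X ≤ 56.59) - P(X ≤ 4.33)
                 = F(56.59) - F(4.33)
                 = 0.932176 - 0.145239
                 = 0.786937

So there's approximately a 78.7% chance that X falls in this range.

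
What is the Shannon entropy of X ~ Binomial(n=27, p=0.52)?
2.3728 nats

We have X ~ Binomial(n=27, p=0.52).

The Shannon entropy measures the uncertainty or information content of the distribution.

For a Binomial distribution with n=27, p=0.52:
H(X) = 2.3728 nats

(In bits, this would be 3.4232 bits.)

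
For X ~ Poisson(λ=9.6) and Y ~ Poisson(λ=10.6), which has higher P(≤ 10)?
X has higher probability (P(X ≤ 10) = 0.6329 > P(Y ≤ 10) = 0.5084)

Compute P(≤ 10) for each distribution:

X ~ Poisson(λ=9.6):
P(X ≤ 10) = 0.6329

Y ~ Poisson(λ=10.6):
P(Y ≤ 10) = 0.5084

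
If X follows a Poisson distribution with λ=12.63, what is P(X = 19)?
0.022721

We have X ~ Poisson(λ=12.63).

For a Poisson distribution, the PMF gives us the probability of each outcome.

Using the PMF formula:
P(X = 19) = 0.022721

Rounded to 4 decimal places: 0.0227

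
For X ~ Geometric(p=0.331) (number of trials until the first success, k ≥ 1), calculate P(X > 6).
0.089651

We have X ~ Geometric(p=0.331) (number of trials until the first success, k ≥ 1).

P(X > 6) = 1 - P(X ≤ 6)
                = 1 - F(6)
                = 1 - 0.910349
                = 0.089651

So there's approximately a 9.0% chance that X exceeds 6.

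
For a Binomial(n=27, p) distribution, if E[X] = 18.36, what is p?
p = 0.68

For a Binomial(n, p) distribution:
E[X] = n × p

Given n = 27 and E[X] = 18.36:
18.36 = 27 × p
p = 18.36 / 27 = 0.68

Verification: Binomial(27, 0.68) has E[X] = 18.36 ✓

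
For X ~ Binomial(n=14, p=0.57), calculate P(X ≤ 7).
0.393716

We have X ~ Binomial(n=14, p=0.57).

The CDF gives us P(X ≤ k).

Using the CDF:
P(X ≤ 7) = 0.393716

This means there's approximately a 39.4% chance that X is at most 7.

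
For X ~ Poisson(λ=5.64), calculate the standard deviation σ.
2.3749

We have X ~ Poisson(λ=5.64).

For a Poisson distribution with λ=5.64:
σ = √Var(X) = 2.3749

The standard deviation is the square root of the variance.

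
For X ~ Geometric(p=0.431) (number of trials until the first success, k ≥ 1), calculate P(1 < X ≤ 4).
0.464179

We have X ~ Geometric(p=0.431) (number of trials until the first success, k ≥ 1).

To find P(1 < X ≤ 4), we use:
P(1 < X ≤ 4) = P(X ≤ 4) - P(X ≤ 1)
                 = F(4) - F(1)
                 = 0.895179 - 0.431000
                 = 0.464179

So there's approximately a 46.4% chance that X falls in this range.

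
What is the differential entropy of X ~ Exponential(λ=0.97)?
1.0305 nats

We have X ~ Exponential(λ=0.97).

The differential entropy measures the uncertainty or information content of the distribution.

For an Exponential distribution with λ=0.97:
h(X) = 1.0305 nats

(In bits, this would be 1.4866 bits.)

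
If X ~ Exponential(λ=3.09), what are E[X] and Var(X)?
E[X] = 0.3236, Var(X) = 0.1047

We have X ~ Exponential(λ=3.09).

For an Exponential distribution with λ=3.09:

Expected value:
E[X] = 0.3236

Variance:
Var(X) = 0.1047

Standard deviation:
σ = √Var(X) = 0.3236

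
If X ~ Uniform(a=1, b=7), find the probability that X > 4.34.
0.443333

We have X ~ Uniform(a=1, b=7).

P(X > 4.34) = 1 - P(X ≤ 4.34)
                = 1 - F(4.34)
                = 1 - 0.556667
                = 0.443333

So there's approximately a 44.3% chance that X exceeds 4.34.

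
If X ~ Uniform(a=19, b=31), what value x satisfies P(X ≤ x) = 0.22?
21.6400

We have X ~ Uniform(a=19, b=31).

We want to find x such that P(X ≤ x) = 0.22.

This is the 22nd percentile, which means 22% of values fall below this point.

Using the inverse CDF (quantile function):
x = F⁻¹(0.22) = 21.6400

Verification: P(X ≤ 21.6400) = 0.22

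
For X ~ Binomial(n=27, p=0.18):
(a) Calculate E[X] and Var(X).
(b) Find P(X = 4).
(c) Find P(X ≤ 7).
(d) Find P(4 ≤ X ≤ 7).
(a) E[X] = 4.8600, Var(X) = 3.9852
(b) P(X = 4) = 0.191905
(c) P(X ≤ 7) = 0.902338
(d) P(4 ≤ X ≤ 7) = 0.644358

We have X ~ Binomial(n=27, p=0.18).

(a) Moments:
E[X] = 4.8600
Var(X) = 3.9852
σ = √Var(X) = 1.9963

(b) Point probability using PMF:
P(X = 4) = 0.191905

(c) Cumulative probability using CDF:
P(X ≤ 7) = F(7) = 0.902338

(d) Range probability:
P(4 ≤ X ≤ 7) = P(X ≤ 7) - P(X ≤ 3)
                   = F(7) - F(3)
                   = 0.902338 - 0.257980
                   = 0.644358

This means approximately 64.4% of outcomes fall in the interval [4, 7].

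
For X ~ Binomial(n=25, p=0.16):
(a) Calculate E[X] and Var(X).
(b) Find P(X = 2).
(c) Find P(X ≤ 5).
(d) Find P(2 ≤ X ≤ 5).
(a) E[X] = 4.0000, Var(X) = 3.3600
(b) P(X = 2) = 0.139247
(c) P(X ≤ 5) = 0.799754
(d) P(2 ≤ X ≤ 5) = 0.726040

We have X ~ Binomial(n=25, p=0.16).

(a) Moments:
E[X] = 4.0000
Var(X) = 3.3600
σ = √Var(X) = 1.8330

(b) Point probability using PMF:
P(X = 2) = 0.139247

(c) Cumulative probability using CDF:
P(X ≤ 5) = F(5) = 0.799754

(d) Range probability:
P(2 ≤ X ≤ 5) = P(X ≤ 5) - P(X ≤ 1)
                   = F(5) - F(1)
                   = 0.799754 - 0.073714
                   = 0.726040

This means approximately 72.6% of outcomes fall in the interval [2, 5].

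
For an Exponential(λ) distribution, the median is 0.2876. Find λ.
λ = 2.4101

For X ~ Exponential(λ), the CDF is F(x) = 1 - e^(-λx).
The median m satisfies F(m) = 0.5:
1 - e^(-λm) = 0.5
e^(-λm) = 0.5
λm = ln(2)
m = ln(2) / λ

Given m = 0.2876:
λ = ln(2) / 0.2876 = 0.693147 / 0.2876 = 2.4101

Verification: ln(2) / 2.4101 = 0.2876 ✓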